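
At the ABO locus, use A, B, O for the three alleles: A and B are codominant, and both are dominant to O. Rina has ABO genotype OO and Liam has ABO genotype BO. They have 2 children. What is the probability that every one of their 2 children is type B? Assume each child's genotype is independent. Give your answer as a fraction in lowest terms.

ABO cross OO × BO → 1/2 O, 1/2 B.
So P(type B) = 1/2 per child.
All 2 independent: (1/2)^2 = 1/4.

1/4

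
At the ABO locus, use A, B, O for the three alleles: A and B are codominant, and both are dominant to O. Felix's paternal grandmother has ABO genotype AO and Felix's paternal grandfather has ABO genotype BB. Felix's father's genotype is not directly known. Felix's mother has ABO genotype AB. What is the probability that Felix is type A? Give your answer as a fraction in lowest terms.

1/4

Felix's father's ABO genotype from AO × BB: 1/2 AB, 1/2 BO.
Crossing each possibility with the mother AB and summing P(type A): 1/2·1/4 + 1/2·1/4 = 1/4.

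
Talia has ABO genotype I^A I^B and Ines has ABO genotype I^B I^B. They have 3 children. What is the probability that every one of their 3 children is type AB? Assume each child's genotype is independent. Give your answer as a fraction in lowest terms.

ABO cross I^A I^B × I^B I^B → 1/2 B, 1/2 AB.
So P(type AB) = 1/2 per child.
All 3 independent: (1/2)^3 = 1/8.

1/8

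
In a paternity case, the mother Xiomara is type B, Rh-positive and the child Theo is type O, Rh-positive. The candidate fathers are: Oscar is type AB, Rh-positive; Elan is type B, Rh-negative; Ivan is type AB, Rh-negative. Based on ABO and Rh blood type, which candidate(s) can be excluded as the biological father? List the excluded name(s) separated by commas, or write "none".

Oscar, Ivan

A candidate is excluded only if no genotype consistent with his phenotype could produce a type O, Rh-positive child with a type B, Rh-positive mother.
Oscar (type AB, Rh+): no genotype consistent with that phenotype can produce a type-O Rh+ child with a type-B mother.
Ivan (type AB, Rh-): no genotype consistent with that phenotype can produce a type-O Rh+ child with a type-B mother.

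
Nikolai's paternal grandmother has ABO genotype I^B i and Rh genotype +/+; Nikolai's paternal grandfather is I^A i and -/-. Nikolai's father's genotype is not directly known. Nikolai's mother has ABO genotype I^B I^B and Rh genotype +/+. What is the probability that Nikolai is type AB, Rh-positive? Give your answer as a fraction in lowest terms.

1/4

Nikolai's father's ABO genotype from I^B i × I^A i: 1/4 I^A I^B, 1/4 I^A i, 1/4 I^B i, 1/4 i i.
Crossing each possibility with the mother I^B I^B and summing P(type AB): 1/4·1/2 + 1/4·1/2 + 1/4·0 + 1/4·0 = 1/4.
Similarly for Rh via the father's Rh distribution: P(Rh+) = 1.
Independent loci: 1/4 × 1 = 1/4.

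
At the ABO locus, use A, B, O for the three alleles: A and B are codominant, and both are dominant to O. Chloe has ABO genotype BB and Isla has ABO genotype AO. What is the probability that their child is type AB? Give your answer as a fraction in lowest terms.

1/2

ABO cross BB × AO → offspring phenotypes: 1/2 B, 1/2 AB.
So P(type AB) = 1/2.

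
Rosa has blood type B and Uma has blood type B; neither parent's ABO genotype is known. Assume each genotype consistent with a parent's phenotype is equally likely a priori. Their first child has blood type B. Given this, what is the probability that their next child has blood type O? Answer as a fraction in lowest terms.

Possible genotypes: Rosa ∈ {I^B I^B, I^B i}; Uma ∈ {I^B I^B, I^B i}.
Weight each parental genotype pair by prior × P(type-B child):
  I^B I^B × I^B I^B: posterior weight 4/15; P(next child type O) = 0.
  I^B I^B × I^B i: posterior weight 4/15; P(next child type O) = 0.
  I^B i × I^B I^B: posterior weight 4/15; P(next child type O) = 0.
  I^B i × I^B i: posterior weight 1/5; P(next child type O) = 1/4.
Weighted sum = 1/20.

1/20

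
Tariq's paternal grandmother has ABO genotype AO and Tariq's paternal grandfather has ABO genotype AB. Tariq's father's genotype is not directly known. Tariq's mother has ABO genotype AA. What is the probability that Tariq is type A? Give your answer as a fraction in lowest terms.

3/4

Tariq's father's ABO genotype from AO × AB: 1/4 AA, 1/4 AB, 1/4 AO, 1/4 BO.
Crossing each possibility with the mother AA and summing P(type A): 1/4·1 + 1/4·1/2 + 1/4·1 + 1/4·1/2 = 3/4.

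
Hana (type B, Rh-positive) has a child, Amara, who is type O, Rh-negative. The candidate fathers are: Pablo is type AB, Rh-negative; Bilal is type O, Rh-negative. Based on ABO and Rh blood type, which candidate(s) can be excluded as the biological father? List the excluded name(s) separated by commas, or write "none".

Pablo

A candidate is excluded only if no genotype consistent with his phenotype could produce a type O, Rh-negative child with a type B, Rh-positive mother.
Pablo (type AB, Rh-): no genotype consistent with that phenotype can produce a type-O Rh- child with a type-B mother.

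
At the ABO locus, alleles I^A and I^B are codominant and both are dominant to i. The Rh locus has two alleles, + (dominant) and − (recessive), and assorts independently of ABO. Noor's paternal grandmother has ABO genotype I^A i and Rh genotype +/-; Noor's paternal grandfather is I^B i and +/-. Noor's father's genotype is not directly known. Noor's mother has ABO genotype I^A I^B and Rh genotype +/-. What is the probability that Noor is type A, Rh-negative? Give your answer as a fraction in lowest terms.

3/32

Noor's father's ABO genotype from I^A i × I^B i: 1/4 I^A I^B, 1/4 I^A i, 1/4 I^B i, 1/4 i i.
Crossing each possibility with the mother I^A I^B and summing P(type A): 1/4·1/4 + 1/4·1/2 + 1/4·1/4 + 1/4·1/2 = 3/8.
Similarly for Rh via the father's Rh distribution: P(Rh-) = 1/4.
Independent loci: 3/8 × 1/4 = 3/32.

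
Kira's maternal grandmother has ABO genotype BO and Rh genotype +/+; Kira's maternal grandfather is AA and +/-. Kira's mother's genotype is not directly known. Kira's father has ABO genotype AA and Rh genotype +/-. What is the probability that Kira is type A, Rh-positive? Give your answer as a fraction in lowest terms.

21/32

Kira's mother's ABO genotype from BO × AA: 1/2 AB, 1/2 AO.
Crossing each possibility with the father AA and summing P(type A): 1/2·1/2 + 1/2·1 = 3/4.
Similarly for Rh via the mother's Rh distribution: P(Rh+) = 7/8.
Independent loci: 3/4 × 7/8 = 21/32.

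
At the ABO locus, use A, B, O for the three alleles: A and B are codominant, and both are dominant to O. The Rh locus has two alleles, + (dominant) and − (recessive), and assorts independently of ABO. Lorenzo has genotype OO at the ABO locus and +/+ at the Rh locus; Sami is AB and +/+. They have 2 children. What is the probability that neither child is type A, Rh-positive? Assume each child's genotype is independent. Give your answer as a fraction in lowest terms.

ABO cross OO × AB → 1/2 A, 1/2 B.
Rh cross +/+ × +/+ → 1 Rh+; so P(type A, Rh-positive) = 1/2 × 1 = 1/2 per child.
P(not type A, Rh-positive) = 1/2 for one child; (1/2)^2 = 1/4.

1/4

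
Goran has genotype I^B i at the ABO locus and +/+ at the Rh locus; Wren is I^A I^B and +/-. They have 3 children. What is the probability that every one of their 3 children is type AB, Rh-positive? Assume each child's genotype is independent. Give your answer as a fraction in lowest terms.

1/64

ABO cross I^B i × I^A I^B → 1/4 A, 1/2 B, 1/4 AB.
Rh cross +/+ × +/- → 1 Rh+; so P(type AB, Rh-positive) = 1/4 × 1 = 1/4 per child.
All 3 independent: (1/4)^3 = 1/64.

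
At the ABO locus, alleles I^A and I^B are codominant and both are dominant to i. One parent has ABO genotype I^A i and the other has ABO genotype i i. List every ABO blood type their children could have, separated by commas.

O, A

Gametes from I^A i × i i give offspring ABO genotypes I^A i, i i, i.e. phenotypes O, A.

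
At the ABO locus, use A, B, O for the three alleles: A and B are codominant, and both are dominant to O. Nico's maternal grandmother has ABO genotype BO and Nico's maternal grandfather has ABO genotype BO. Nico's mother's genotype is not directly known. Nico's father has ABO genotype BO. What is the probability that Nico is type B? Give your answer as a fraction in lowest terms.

Nico's mother's ABO genotype from BO × BO: 1/4 BB, 1/2 BO, 1/4 OO.
Crossing each possibility with the father BO and summing P(type B): 1/4·1 + 1/2·3/4 + 1/4·1/2 = 3/4.

3/4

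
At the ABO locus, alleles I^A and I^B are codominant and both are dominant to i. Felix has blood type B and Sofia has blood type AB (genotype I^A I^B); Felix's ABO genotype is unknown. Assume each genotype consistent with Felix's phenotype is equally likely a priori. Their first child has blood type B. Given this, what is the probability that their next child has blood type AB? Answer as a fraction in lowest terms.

3/8

Possible genotypes: Felix ∈ {I^B I^B, I^B i}; Sofia ∈ {I^A I^B}.
Weight each parental genotype pair by prior × P(type-B child):
  I^B I^B × I^A I^B: posterior weight 1/2; P(next child type AB) = 1/2.
  I^B i × I^A I^B: posterior weight 1/2; P(next child type AB) = 1/4.
Weighted sum = 3/8.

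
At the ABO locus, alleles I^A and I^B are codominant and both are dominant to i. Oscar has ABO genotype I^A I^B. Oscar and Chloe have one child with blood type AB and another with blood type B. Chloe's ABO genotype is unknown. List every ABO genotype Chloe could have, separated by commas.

For each candidate genotype of Chloe, check whether crossing it with I^A I^B can produce every observed child phenotype.
  I^A I^A → possible child types {A, AB} ✗
  I^A I^B → possible child types {A, B, AB} ✓
  I^A i → possible child types {A, B, AB} ✓
  I^B I^B → possible child types {B, AB} ✓
  I^B i → possible child types {A, B, AB} ✓
  i i → possible child types {A, B} ✗

I^A I^B, I^A i, I^B I^B, I^B i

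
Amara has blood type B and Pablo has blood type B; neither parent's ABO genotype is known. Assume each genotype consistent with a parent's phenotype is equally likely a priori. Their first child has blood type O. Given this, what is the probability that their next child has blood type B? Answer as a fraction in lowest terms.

3/4

Possible genotypes: Amara ∈ {I^B I^B, I^B i}; Pablo ∈ {I^B I^B, I^B i}.
Weight each parental genotype pair by prior × P(type-O child):
  I^B i × I^B i: posterior weight 1; P(next child type B) = 3/4.
Weighted sum = 3/4.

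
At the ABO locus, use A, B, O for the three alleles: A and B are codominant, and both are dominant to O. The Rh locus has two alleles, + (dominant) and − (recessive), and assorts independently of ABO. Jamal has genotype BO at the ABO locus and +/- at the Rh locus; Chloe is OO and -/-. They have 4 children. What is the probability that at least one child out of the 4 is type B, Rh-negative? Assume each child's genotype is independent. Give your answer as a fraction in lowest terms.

ABO cross BO × OO → 1/2 O, 1/2 B.
Rh cross +/- × -/- → 1/2 Rh+, 1/2 Rh-; so P(type B, Rh-negative) = 1/2 × 1/2 = 1/4 per child.
P(none) = (3/4)^4 = 81/256; P(at least one) = 1 − 81/256 = 175/256.

175/256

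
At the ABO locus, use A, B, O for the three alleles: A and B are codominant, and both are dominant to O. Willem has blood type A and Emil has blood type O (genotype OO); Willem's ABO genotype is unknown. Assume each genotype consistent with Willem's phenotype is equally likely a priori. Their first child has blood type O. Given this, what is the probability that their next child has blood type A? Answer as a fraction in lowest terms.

Possible genotypes: Willem ∈ {AA, AO}; Emil ∈ {OO}.
Weight each parental genotype pair by prior × P(type-O child):
  AO × OO: posterior weight 1; P(next child type A) = 1/2.
Weighted sum = 1/2.

1/2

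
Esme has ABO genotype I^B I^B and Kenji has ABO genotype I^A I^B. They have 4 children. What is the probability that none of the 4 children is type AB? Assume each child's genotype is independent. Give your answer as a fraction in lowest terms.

ABO cross I^B I^B × I^A I^B → 1/2 B, 1/2 AB.
So P(type AB) = 1/2 per child.
P(not type AB) = 1/2 for one child; (1/2)^4 = 1/16.

1/16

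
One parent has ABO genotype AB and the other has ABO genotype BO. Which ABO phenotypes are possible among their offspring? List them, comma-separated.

A, B, AB

Gametes from AB × BO give offspring ABO genotypes AB, AO, BB, BO, i.e. phenotypes A, B, AB.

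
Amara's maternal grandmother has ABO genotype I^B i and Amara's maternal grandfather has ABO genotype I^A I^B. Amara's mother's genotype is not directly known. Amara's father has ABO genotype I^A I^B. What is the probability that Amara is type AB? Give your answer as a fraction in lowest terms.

3/8

Amara's mother's ABO genotype from I^B i × I^A I^B: 1/4 I^A I^B, 1/4 I^A i, 1/4 I^B I^B, 1/4 I^B i.
Crossing each possibility with the father I^A I^B and summing P(type AB): 1/4·1/2 + 1/4·1/4 + 1/4·1/2 + 1/4·1/4 = 3/8.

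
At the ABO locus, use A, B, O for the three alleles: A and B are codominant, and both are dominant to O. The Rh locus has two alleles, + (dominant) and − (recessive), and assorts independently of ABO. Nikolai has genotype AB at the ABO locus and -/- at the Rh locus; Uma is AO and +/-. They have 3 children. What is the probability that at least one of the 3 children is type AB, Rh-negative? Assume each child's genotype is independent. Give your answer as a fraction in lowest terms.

ABO cross AB × AO → 1/2 A, 1/4 B, 1/4 AB.
Rh cross -/- × +/- → 1/2 Rh+, 1/2 Rh-; so P(type AB, Rh-negative) = 1/4 × 1/2 = 1/8 per child.
P(none) = (7/8)^3 = 343/512; P(at least one) = 1 − 343/512 = 169/512.

169/512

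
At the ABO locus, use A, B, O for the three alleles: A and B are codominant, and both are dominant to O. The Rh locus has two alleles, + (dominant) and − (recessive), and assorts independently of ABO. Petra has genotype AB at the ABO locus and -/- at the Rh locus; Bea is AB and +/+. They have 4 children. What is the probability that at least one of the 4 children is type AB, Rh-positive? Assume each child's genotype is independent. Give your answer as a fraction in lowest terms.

15/16

ABO cross AB × AB → 1/4 A, 1/4 B, 1/2 AB.
Rh cross -/- × +/+ → 1 Rh+; so P(type AB, Rh-positive) = 1/2 × 1 = 1/2 per child.
P(none) = (1/2)^4 = 1/16; P(at least one) = 1 − 1/16 = 15/16.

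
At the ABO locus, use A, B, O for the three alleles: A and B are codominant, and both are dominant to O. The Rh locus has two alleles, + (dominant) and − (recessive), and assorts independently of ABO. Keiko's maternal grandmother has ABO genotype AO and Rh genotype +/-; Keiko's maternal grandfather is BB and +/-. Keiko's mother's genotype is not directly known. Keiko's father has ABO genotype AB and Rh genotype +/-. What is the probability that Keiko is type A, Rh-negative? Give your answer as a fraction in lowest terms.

1/16

Keiko's mother's ABO genotype from AO × BB: 1/2 AB, 1/2 BO.
Crossing each possibility with the father AB and summing P(type A): 1/2·1/4 + 1/2·1/4 = 1/4.
Similarly for Rh via the mother's Rh distribution: P(Rh-) = 1/4.
Independent loci: 1/4 × 1/4 = 1/16.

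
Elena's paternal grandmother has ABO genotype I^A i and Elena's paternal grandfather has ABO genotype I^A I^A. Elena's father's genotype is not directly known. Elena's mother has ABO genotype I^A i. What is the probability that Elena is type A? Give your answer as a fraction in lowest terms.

Elena's father's ABO genotype from I^A i × I^A I^A: 1/2 I^A I^A, 1/2 I^A i.
Crossing each possibility with the mother I^A i and summing P(type A): 1/2·1 + 1/2·3/4 = 7/8.

7/8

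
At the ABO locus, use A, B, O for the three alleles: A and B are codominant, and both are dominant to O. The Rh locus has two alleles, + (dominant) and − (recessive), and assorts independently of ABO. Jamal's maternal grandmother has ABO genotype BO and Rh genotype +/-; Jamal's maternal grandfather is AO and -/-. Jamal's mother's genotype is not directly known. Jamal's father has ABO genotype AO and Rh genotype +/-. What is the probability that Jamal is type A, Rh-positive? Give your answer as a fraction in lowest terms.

5/16

Jamal's mother's ABO genotype from BO × AO: 1/4 AB, 1/4 AO, 1/4 BO, 1/4 OO.
Crossing each possibility with the father AO and summing P(type A): 1/4·1/2 + 1/4·3/4 + 1/4·1/4 + 1/4·1/2 = 1/2.
Similarly for Rh via the mother's Rh distribution: P(Rh+) = 5/8.
Independent loci: 1/2 × 5/8 = 5/16.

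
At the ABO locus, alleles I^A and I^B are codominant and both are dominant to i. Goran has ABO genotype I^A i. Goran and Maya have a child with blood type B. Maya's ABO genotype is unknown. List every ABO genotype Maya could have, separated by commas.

I^A I^B, I^B I^B, I^B i

For each candidate genotype of Maya, check whether crossing it with I^A i can produce every observed child phenotype.
  I^A I^A → possible child types {A} ✗
  I^A I^B → possible child types {A, B, AB} ✓
  I^A i → possible child types {O, A} ✗
  I^B I^B → possible child types {B, AB} ✓
  I^B i → possible child types {O, A, B, AB} ✓
  i i → possible child types {O, A} ✗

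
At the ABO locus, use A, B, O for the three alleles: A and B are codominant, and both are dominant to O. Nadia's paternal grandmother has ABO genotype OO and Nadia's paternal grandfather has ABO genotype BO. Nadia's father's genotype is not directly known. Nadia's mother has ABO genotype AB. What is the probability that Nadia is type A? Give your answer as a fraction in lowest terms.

Nadia's father's ABO genotype from OO × BO: 1/2 BO, 1/2 OO.
Crossing each possibility with the mother AB and summing P(type A): 1/2·1/4 + 1/2·1/2 = 3/8.

3/8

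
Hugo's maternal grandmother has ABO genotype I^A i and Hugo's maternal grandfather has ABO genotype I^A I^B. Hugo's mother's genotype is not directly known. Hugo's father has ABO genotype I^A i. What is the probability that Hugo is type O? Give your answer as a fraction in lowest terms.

Hugo's mother's ABO genotype from I^A i × I^A I^B: 1/4 I^A I^A, 1/4 I^A I^B, 1/4 I^A i, 1/4 I^B i.
Crossing each possibility with the father I^A i and summing P(type O): 1/4·0 + 1/4·0 + 1/4·1/4 + 1/4·1/4 = 1/8.

1/8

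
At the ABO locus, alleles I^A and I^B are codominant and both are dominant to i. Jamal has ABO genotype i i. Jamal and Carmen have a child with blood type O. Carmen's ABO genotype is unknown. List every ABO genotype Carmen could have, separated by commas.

For each candidate genotype of Carmen, check whether crossing it with i i can produce every observed child phenotype.
  I^A I^A → possible child types {A} ✗
  I^A I^B → possible child types {A, B} ✗
  I^A i → possible child types {O, A} ✓
  I^B I^B → possible child types {B} ✗
  I^B i → possible child types {O, B} ✓
  i i → possible child types {O} ✓

I^A i, I^B i, i i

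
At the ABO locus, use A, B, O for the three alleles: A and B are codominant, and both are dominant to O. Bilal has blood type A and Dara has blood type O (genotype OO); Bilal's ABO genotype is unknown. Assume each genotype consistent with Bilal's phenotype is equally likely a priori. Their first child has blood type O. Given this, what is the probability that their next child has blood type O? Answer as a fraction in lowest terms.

Possible genotypes: Bilal ∈ {AA, AO}; Dara ∈ {OO}.
Weight each parental genotype pair by prior × P(type-O child):
  AO × OO: posterior weight 1; P(next child type O) = 1/2.
Weighted sum = 1/2.

1/2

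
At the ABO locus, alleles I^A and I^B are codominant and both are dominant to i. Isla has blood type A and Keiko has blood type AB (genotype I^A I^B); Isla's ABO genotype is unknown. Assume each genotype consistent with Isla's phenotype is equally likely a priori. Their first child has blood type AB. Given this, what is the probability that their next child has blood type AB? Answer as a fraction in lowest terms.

Possible genotypes: Isla ∈ {I^A I^A, I^A i}; Keiko ∈ {I^A I^B}.
Weight each parental genotype pair by prior × P(type-AB child):
  I^A I^A × I^A I^B: posterior weight 2/3; P(next child type AB) = 1/2.
  I^A i × I^A I^B: posterior weight 1/3; P(next child type AB) = 1/4.
Weighted sum = 5/12.

5/12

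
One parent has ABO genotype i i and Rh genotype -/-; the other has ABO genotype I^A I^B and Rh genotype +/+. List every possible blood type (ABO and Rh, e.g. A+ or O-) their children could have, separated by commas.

Gametes from i i × I^A I^B give offspring ABO genotypes I^A i, I^B i, i.e. phenotypes A, B.
Rh cross -/- × +/+ → phenotypes Rh+.
Combining independently: A+, B+.

A+, B+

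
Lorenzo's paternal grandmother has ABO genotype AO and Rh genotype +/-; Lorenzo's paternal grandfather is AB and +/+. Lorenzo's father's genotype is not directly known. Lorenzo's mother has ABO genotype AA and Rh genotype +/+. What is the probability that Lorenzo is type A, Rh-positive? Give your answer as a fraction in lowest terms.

Lorenzo's father's ABO genotype from AO × AB: 1/4 AA, 1/4 AB, 1/4 AO, 1/4 BO.
Crossing each possibility with the mother AA and summing P(type A): 1/4·1 + 1/4·1/2 + 1/4·1 + 1/4·1/2 = 3/4.
Similarly for Rh via the father's Rh distribution: P(Rh+) = 1.
Independent loci: 3/4 × 1 = 3/4.

3/4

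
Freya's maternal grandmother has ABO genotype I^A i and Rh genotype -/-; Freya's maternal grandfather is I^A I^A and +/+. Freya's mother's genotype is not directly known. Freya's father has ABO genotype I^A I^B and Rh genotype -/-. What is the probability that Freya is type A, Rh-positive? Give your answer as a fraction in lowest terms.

1/4

Freya's mother's ABO genotype from I^A i × I^A I^A: 1/2 I^A I^A, 1/2 I^A i.
Crossing each possibility with the father I^A I^B and summing P(type A): 1/2·1/2 + 1/2·1/2 = 1/2.
Similarly for Rh via the mother's Rh distribution: P(Rh+) = 1/2.
Independent loci: 1/2 × 1/2 = 1/4.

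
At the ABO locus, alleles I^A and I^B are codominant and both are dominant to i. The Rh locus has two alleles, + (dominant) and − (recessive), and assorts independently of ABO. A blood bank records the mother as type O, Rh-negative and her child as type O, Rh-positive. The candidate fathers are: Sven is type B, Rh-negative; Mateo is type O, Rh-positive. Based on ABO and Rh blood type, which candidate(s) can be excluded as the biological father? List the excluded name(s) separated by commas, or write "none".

Sven

A candidate is excluded only if no genotype consistent with his phenotype could produce a type O, Rh-positive child with a type O, Rh-negative mother.
Sven (type B, Rh-): no genotype consistent with that phenotype can produce a type-O Rh+ child with a type-O mother.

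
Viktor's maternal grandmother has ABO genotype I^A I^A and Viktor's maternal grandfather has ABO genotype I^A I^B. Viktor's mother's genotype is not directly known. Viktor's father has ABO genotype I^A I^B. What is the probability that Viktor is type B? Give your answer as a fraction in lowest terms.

Viktor's mother's ABO genotype from I^A I^A × I^A I^B: 1/2 I^A I^A, 1/2 I^A I^B.
Crossing each possibility with the father I^A I^B and summing P(type B): 1/2·0 + 1/2·1/4 = 1/8.

1/8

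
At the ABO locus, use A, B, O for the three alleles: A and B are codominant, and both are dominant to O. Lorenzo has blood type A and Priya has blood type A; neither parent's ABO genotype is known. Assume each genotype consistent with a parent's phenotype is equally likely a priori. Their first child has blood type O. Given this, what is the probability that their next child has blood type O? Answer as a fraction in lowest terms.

1/4

Possible genotypes: Lorenzo ∈ {AA, AO}; Priya ∈ {AA, AO}.
Weight each parental genotype pair by prior × P(type-O child):
  AO × AO: posterior weight 1; P(next child type O) = 1/4.
Weighted sum = 1/4.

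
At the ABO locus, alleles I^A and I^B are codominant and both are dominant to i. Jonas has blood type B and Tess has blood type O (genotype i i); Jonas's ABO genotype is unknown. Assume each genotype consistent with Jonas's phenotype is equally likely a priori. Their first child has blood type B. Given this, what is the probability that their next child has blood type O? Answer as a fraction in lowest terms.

1/6

Possible genotypes: Jonas ∈ {I^B I^B, I^B i}; Tess ∈ {i i}.
Weight each parental genotype pair by prior × P(type-B child):
  I^B I^B × i i: posterior weight 2/3; P(next child type O) = 0.
  I^B i × i i: posterior weight 1/3; P(next child type O) = 1/2.
Weighted sum = 1/6.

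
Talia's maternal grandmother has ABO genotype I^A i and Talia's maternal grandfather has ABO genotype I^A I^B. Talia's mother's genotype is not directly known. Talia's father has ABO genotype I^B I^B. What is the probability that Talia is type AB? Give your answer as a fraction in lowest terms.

1/2

Talia's mother's ABO genotype from I^A i × I^A I^B: 1/4 I^A I^A, 1/4 I^A I^B, 1/4 I^A i, 1/4 I^B i.
Crossing each possibility with the father I^B I^B and summing P(type AB): 1/4·1 + 1/4·1/2 + 1/4·1/2 + 1/4·0 = 1/2.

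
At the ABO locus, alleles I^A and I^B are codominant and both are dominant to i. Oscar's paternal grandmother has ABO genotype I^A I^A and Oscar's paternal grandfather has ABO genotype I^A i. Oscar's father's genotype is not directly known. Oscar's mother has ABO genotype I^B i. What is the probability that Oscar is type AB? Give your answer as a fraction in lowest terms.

Oscar's father's ABO genotype from I^A I^A × I^A i: 1/2 I^A I^A, 1/2 I^A i.
Crossing each possibility with the mother I^B i and summing P(type AB): 1/2·1/2 + 1/2·1/4 = 3/8.

3/8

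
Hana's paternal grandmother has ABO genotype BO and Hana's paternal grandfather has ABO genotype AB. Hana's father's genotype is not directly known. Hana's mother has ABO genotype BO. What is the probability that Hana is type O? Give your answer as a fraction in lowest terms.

1/8

Hana's father's ABO genotype from BO × AB: 1/4 AB, 1/4 AO, 1/4 BB, 1/4 BO.
Crossing each possibility with the mother BO and summing P(type O): 1/4·0 + 1/4·1/4 + 1/4·0 + 1/4·1/4 = 1/8.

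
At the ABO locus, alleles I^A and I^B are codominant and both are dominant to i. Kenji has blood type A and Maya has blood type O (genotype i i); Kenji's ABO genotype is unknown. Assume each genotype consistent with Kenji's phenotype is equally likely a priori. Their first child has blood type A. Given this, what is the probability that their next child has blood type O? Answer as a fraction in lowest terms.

Possible genotypes: Kenji ∈ {I^A I^A, I^A i}; Maya ∈ {i i}.
Weight each parental genotype pair by prior × P(type-A child):
  I^A I^A × i i: posterior weight 2/3; P(next child type O) = 0.
  I^A i × i i: posterior weight 1/3; P(next child type O) = 1/2.
Weighted sum = 1/6.

1/6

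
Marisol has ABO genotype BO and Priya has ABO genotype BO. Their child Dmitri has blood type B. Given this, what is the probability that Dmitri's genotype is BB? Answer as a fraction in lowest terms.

Cross BO × BO → 1/4 BB, 1/2 BO, 1/4 OO.
Type-B genotypes among offspring: BB (1/4), BO (1/2); total 3/4.
P(BB | type B) = (1/4) / (3/4) = 1/3.

1/3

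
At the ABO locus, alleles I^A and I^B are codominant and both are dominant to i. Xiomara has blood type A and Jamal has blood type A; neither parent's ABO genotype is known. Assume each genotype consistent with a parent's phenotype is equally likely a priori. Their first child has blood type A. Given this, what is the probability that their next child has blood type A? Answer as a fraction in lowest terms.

19/20

Possible genotypes: Xiomara ∈ {I^A I^A, I^A i}; Jamal ∈ {I^A I^A, I^A i}.
Weight each parental genotype pair by prior × P(type-A child):
  I^A I^A × I^A I^A: posterior weight 4/15; P(next child type A) = 1.
  I^A I^A × I^A i: posterior weight 4/15; P(next child type A) = 1.
  I^A i × I^A I^A: posterior weight 4/15; P(next child type A) = 1.
  I^A i × I^A i: posterior weight 1/5; P(next child type A) = 3/4.
Weighted sum = 19/20.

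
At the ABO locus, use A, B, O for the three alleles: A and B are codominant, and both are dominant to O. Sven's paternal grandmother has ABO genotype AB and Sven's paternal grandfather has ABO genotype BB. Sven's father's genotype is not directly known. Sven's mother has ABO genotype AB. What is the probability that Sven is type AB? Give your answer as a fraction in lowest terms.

1/2

Sven's father's ABO genotype from AB × BB: 1/2 AB, 1/2 BB.
Crossing each possibility with the mother AB and summing P(type AB): 1/2·1/2 + 1/2·1/2 = 1/2.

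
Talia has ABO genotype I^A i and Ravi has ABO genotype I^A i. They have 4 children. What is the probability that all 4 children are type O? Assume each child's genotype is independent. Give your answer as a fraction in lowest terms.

1/256

ABO cross I^A i × I^A i → 1/4 O, 3/4 A.
So P(type O) = 1/4 per child.
All 4 independent: (1/4)^4 = 1/256.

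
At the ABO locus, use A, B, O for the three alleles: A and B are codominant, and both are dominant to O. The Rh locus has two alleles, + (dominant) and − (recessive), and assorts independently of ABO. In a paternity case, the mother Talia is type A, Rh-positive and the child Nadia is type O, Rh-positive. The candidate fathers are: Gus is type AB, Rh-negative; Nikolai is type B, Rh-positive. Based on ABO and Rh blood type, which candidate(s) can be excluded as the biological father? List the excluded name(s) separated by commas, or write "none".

A candidate is excluded only if no genotype consistent with his phenotype could produce a type O, Rh-positive child with a type A, Rh-positive mother.
Gus (type AB, Rh-): no genotype consistent with that phenotype can produce a type-O Rh+ child with a type-A mother.

Gus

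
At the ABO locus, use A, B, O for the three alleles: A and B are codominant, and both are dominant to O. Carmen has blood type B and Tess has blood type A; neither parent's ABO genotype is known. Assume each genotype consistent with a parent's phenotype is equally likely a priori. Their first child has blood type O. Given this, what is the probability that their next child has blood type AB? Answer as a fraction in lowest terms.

Possible genotypes: Carmen ∈ {BB, BO}; Tess ∈ {AA, AO}.
Weight each parental genotype pair by prior × P(type-O child):
  BO × AO: posterior weight 1; P(next child type AB) = 1/4.
Weighted sum = 1/4.

1/4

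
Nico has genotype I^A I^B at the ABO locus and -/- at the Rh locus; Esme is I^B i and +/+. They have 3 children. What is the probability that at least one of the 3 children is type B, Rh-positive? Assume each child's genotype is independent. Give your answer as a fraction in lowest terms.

ABO cross I^A I^B × I^B i → 1/4 A, 1/2 B, 1/4 AB.
Rh cross -/- × +/+ → 1 Rh+; so P(type B, Rh-positive) = 1/2 × 1 = 1/2 per child.
P(none) = (1/2)^3 = 1/8; P(at least one) = 1 − 1/8 = 7/8.

7/8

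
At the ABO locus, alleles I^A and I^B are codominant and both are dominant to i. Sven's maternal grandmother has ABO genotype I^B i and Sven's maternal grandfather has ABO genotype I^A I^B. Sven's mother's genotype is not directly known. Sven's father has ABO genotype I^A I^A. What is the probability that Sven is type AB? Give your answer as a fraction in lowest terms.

Sven's mother's ABO genotype from I^B i × I^A I^B: 1/4 I^A I^B, 1/4 I^A i, 1/4 I^B I^B, 1/4 I^B i.
Crossing each possibility with the father I^A I^A and summing P(type AB): 1/4·1/2 + 1/4·0 + 1/4·1 + 1/4·1/2 = 1/2.

1/2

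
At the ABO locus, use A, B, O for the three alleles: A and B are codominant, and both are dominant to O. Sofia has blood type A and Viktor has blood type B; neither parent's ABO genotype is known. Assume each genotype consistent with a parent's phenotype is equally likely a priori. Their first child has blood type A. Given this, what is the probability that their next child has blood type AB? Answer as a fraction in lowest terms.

5/12

Possible genotypes: Sofia ∈ {AA, AO}; Viktor ∈ {BB, BO}.
Weight each parental genotype pair by prior × P(type-A child):
  AA × BO: posterior weight 2/3; P(next child type AB) = 1/2.
  AO × BO: posterior weight 1/3; P(next child type AB) = 1/4.
Weighted sum = 5/12.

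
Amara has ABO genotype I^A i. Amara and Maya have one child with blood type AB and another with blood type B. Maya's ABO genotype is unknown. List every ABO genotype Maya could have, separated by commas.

I^A I^B, I^B I^B, I^B i

For each candidate genotype of Maya, check whether crossing it with I^A i can produce every observed child phenotype.
  I^A I^A → possible child types {A} ✗
  I^A I^B → possible child types {A, B, AB} ✓
  I^A i → possible child types {O, A} ✗
  I^B I^B → possible child types {B, AB} ✓
  I^B i → possible child types {O, A, B, AB} ✓
  i i → possible child types {O, A} ✗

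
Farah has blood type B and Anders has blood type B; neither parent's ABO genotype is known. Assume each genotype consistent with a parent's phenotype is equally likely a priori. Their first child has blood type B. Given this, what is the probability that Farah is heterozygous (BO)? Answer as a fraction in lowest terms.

Possible genotypes: Farah ∈ {BB, BO}; Anders ∈ {BB, BO}.
Weight each parental genotype pair by prior × P(type-B child):
  BB × BB: posterior weight 4/15.
  BB × BO: posterior weight 4/15.
  BO × BB: posterior weight 4/15.
  BO × BO: posterior weight 1/5.
Sum the posterior weight over pairs where Farah is BO: 7/15.

7/15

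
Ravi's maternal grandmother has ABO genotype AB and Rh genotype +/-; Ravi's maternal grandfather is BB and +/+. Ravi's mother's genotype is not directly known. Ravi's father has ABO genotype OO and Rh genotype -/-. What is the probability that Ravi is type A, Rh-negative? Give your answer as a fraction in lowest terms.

Ravi's mother's ABO genotype from AB × BB: 1/2 AB, 1/2 BB.
Crossing each possibility with the father OO and summing P(type A): 1/2·1/2 + 1/2·0 = 1/4.
Similarly for Rh via the mother's Rh distribution: P(Rh-) = 1/4.
Independent loci: 1/4 × 1/4 = 1/16.

1/16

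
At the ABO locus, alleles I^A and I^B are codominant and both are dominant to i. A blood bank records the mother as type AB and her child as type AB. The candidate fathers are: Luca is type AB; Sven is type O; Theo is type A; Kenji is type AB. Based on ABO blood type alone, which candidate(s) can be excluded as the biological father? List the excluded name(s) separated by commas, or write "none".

A candidate is excluded only if no genotype consistent with his phenotype could produce a type AB child with a type AB mother.
Sven (type O): no genotype consistent with that phenotype can produce a type-AB child with a type-AB mother.

Sven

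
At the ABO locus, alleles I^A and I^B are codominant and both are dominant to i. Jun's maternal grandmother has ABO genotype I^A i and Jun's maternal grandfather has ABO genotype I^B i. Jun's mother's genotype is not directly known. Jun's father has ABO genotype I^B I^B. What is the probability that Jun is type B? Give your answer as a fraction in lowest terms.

3/4

Jun's mother's ABO genotype from I^A i × I^B i: 1/4 I^A I^B, 1/4 I^A i, 1/4 I^B i, 1/4 i i.
Crossing each possibility with the father I^B I^B and summing P(type B): 1/4·1/2 + 1/4·1/2 + 1/4·1 + 1/4·1 = 3/4.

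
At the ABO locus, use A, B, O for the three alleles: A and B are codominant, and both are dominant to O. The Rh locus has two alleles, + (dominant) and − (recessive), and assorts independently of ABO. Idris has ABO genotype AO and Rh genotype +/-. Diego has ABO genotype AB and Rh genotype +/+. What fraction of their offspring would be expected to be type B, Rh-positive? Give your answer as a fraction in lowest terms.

ABO cross AO × AB → offspring phenotypes: 1/2 A, 1/4 B, 1/4 AB.
Rh cross +/- × +/+ → 1 Rh+.
Independent loci: P(type B, Rh-positive) = 1/4 × 1 = 1/4.

1/4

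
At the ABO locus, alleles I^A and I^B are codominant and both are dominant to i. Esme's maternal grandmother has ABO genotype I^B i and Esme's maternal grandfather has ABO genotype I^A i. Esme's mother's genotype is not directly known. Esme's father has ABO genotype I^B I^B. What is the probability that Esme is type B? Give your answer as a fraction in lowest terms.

Esme's mother's ABO genotype from I^B i × I^A i: 1/4 I^A I^B, 1/4 I^A i, 1/4 I^B i, 1/4 i i.
Crossing each possibility with the father I^B I^B and summing P(type B): 1/4·1/2 + 1/4·1/2 + 1/4·1 + 1/4·1 = 3/4.

3/4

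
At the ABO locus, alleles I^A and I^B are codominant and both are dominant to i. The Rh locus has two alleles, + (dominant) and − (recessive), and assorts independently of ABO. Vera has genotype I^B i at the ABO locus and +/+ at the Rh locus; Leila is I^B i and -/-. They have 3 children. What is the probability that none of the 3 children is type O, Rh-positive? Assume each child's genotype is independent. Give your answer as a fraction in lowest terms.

27/64

ABO cross I^B i × I^B i → 1/4 O, 3/4 B.
Rh cross +/+ × -/- → 1 Rh+; so P(type O, Rh-positive) = 1/4 × 1 = 1/4 per child.
P(not type O, Rh-positive) = 3/4 for one child; (3/4)^3 = 27/64.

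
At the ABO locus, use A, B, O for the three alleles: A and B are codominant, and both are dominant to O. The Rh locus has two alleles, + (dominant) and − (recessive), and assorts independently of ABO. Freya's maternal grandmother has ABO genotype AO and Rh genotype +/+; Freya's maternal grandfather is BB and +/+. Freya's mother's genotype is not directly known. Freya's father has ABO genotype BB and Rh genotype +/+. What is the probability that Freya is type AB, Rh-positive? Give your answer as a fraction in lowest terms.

1/4

Freya's mother's ABO genotype from AO × BB: 1/2 AB, 1/2 BO.
Crossing each possibility with the father BB and summing P(type AB): 1/2·1/2 + 1/2·0 = 1/4.
Similarly for Rh via the mother's Rh distribution: P(Rh+) = 1.
Independent loci: 1/4 × 1 = 1/4.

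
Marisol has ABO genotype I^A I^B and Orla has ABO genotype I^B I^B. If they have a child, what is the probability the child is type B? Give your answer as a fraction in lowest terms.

1/2

ABO cross I^A I^B × I^B I^B → offspring phenotypes: 1/2 B, 1/2 AB.
So P(type B) = 1/2.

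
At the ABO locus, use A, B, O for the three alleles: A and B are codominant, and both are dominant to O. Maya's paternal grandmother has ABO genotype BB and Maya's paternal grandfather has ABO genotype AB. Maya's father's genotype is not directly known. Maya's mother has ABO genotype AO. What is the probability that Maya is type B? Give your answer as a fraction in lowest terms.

3/8

Maya's father's ABO genotype from BB × AB: 1/2 AB, 1/2 BB.
Crossing each possibility with the mother AO and summing P(type B): 1/2·1/4 + 1/2·1/2 = 3/8.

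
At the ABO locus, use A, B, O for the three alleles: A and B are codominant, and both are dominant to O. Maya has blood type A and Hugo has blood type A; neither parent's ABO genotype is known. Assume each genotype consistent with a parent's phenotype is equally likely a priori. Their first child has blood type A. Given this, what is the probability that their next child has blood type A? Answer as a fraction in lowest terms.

19/20

Possible genotypes: Maya ∈ {AA, AO}; Hugo ∈ {AA, AO}.
Weight each parental genotype pair by prior × P(type-A child):
  AA × AA: posterior weight 4/15; P(next child type A) = 1.
  AA × AO: posterior weight 4/15; P(next child type A) = 1.
  AO × AA: posterior weight 4/15; P(next child type A) = 1.
  AO × AO: posterior weight 1/5; P(next child type A) = 3/4.
Weighted sum = 19/20.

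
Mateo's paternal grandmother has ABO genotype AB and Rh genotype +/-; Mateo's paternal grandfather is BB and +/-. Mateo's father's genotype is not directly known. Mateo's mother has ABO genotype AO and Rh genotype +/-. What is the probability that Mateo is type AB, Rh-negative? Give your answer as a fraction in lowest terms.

Mateo's father's ABO genotype from AB × BB: 1/2 AB, 1/2 BB.
Crossing each possibility with the mother AO and summing P(type AB): 1/2·1/4 + 1/2·1/2 = 3/8.
Similarly for Rh via the father's Rh distribution: P(Rh-) = 1/4.
Independent loci: 3/8 × 1/4 = 3/32.

3/32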